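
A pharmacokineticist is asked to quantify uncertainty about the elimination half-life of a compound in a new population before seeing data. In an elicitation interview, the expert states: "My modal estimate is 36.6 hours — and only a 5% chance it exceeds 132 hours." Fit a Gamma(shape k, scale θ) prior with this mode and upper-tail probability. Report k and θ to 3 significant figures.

Gamma(k,θ) with k>1 has mode (k−1)θ, so θ = 36.6/(k−1).
Need P(X < 132) = 0.95 with θ tied to k this way. Start at k = 2, θ = 36.6: P(X<132) ≈ 0.875.
Too low — raise k to concentrate. Iterating converges to k ≈ 2.56.
Then θ = 36.6/(2.56−1) ≈ 23.4.

k ≈ 2.56, θ ≈ 23.4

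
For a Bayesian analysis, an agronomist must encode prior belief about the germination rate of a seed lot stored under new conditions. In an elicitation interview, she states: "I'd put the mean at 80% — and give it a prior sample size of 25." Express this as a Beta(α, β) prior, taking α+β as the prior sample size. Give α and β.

α = 20, β = 5

Under the effective-sample-size interpretation, Beta(α, β) has prior mean α/(α+β) and prior sample size α+β.
So α+β = 25 and α/(α+β) = 0.8, giving α = 0.8·25 = 20 and β = 25 − 20 = 5.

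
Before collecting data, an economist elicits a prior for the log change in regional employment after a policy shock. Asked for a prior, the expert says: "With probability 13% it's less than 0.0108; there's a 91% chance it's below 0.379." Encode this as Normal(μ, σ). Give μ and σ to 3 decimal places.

The p-quantile of Normal(μ,σ) is μ + z_p·σ, with z_{0.13} = -1.126 and z_{0.91} = 1.341.
Eliminate σ: μ = (z₂·x₁ − z₁·x₂)/(z₂ − z₁) = (1.341·0.0108 − (-1.126)·0.379)/2.467 = 0.179.
Then σ = (x₂ − x₁)/(z₂ − z₁) = (0.379 − 0.0108)/2.467 = 0.149.

μ = 0.179, σ = 0.149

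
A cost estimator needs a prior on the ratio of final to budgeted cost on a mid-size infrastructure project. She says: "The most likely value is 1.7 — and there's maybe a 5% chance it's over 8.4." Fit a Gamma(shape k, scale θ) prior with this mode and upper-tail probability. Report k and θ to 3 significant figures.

k ≈ 1.94, θ ≈ 1.81

Gamma(k,θ) with k>1 has mode (k−1)θ, so θ = 1.7/(k−1).
Need P(X < 8.4) = 0.95 with θ tied to k this way. Start at k = 2, θ = 1.7: P(X<8.4) ≈ 0.958.
Too high — lower k to spread out. Iterating converges to k ≈ 1.94.
Then θ = 1.7/(1.94−1) ≈ 1.81.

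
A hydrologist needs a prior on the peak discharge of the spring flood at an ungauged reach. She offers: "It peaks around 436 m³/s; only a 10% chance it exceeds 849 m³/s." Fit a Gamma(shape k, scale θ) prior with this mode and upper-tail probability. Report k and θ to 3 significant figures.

Gamma(k,θ) with k>1 has mode (k−1)θ, so θ = 436/(k−1).
Need P(X < 849) = 0.9 with θ tied to k this way. Start at k = 2, θ = 436: P(X<849) ≈ 0.580.
Too low — raise k to concentrate. Iterating converges to k ≈ 5.31.
Then θ = 436/(5.31−1) ≈ 101.

k ≈ 5.31, θ ≈ 101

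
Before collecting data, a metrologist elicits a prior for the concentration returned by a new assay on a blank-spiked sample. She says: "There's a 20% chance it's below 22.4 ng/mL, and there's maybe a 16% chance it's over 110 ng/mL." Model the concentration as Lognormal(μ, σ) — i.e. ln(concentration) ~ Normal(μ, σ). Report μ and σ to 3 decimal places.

μ ≈ 3.839, σ ≈ 0.867

If T ~ Lognormal(μ,σ) then ln T ~ Normal(μ,σ), so the p-quantile of ln T is μ + z_p·σ.
ln(22.4) = 3.109 and ln(110) = 4.7; z_{0.2} = -0.8416, z_{0.84} = 0.9945.
σ = (4.7 − 3.109)/(0.9945 − (-0.8416)) = 0.867.
μ = 3.109 − (-0.8416)·0.867 = 3.839.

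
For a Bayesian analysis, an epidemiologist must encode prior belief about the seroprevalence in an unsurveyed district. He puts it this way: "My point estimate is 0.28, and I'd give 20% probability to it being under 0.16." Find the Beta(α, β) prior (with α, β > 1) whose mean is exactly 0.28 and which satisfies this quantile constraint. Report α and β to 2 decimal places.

α ≈ 2.88, β ≈ 7.40

With mean 0.28 fixed, write α = 0.28s, β = 0.72s where s = α+β.
Need P(θ < 0.16) = 0.2 under Beta(0.28s, 0.72s). Normal approximation: (q−m)/√(m(1−m)/s) ≈ z_{0.2} = -0.842, so s ≈ 0.28·0.72·(-0.842)²/(0.16−0.28)² = 9.9.
At s = 9.9: P(θ<0.16) ≈ 0.206. Adjusting to match 0.2 gives s ≈ 10.28.
So α = 0.28·10.28 ≈ 2.88, β = 0.72·10.28 ≈ 7.40.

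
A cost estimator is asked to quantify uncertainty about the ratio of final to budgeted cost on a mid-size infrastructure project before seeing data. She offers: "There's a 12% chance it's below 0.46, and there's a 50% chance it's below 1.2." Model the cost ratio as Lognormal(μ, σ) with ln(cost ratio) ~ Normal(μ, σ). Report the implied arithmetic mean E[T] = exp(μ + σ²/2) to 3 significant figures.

E[T] ≈ 1.67

If T ~ Lognormal(μ,σ) then ln T ~ Normal(μ,σ), so the p-quantile of ln T is μ + z_p·σ.
ln(0.46) = -0.7765 and ln(1.2) = 0.1823; z_{0.12} = -1.175, z_{0.5} = 0.
σ = (0.1823 − -0.7765)/(0 − (-1.175)) = 0.816.
μ = -0.7765 − (-1.175)·0.816 = 0.182.
E[T] = exp(μ + σ²/2) = exp(0.182 + 0.3330) = 1.67.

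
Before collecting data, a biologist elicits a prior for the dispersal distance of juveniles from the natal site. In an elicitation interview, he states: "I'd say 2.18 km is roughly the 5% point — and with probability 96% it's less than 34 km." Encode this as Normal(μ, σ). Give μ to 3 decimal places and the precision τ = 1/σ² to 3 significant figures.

The p-quantile of Normal(μ,σ) is μ + z_p·σ, with z_{0.05} = -1.645 and z_{0.96} = 1.751.
Eliminate σ: μ = (z₂·x₁ − z₁·x₂)/(z₂ − z₁) = (1.751·2.18 − (-1.645)·34)/3.396 = 17.594.
Then σ = (x₂ − x₁)/(z₂ − z₁) = (34 − 2.18)/3.396 = 9.371.
Precision τ = 1/σ² = 1/9.371² = 0.0114.

μ = 17.594, τ = 0.0114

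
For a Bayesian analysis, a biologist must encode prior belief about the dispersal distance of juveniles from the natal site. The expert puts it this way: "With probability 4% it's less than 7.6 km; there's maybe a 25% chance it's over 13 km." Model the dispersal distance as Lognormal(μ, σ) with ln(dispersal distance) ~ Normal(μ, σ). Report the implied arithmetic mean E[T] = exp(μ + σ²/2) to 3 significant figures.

E[T] ≈ 11.5 km

If T ~ Lognormal(μ,σ) then ln T ~ Normal(μ,σ), so the p-quantile of ln T is μ + z_p·σ.
ln(7.6) = 2.028 and ln(13) = 2.565; z_{0.04} = -1.751, z_{0.75} = 0.6745.
σ = (2.565 − 2.028)/(0.6745 − (-1.751)) = 0.221.
μ = 2.028 − (-1.751)·0.221 = 2.416.
E[T] = exp(μ + σ²/2) = exp(2.416 + 0.0245) = 11.5 km.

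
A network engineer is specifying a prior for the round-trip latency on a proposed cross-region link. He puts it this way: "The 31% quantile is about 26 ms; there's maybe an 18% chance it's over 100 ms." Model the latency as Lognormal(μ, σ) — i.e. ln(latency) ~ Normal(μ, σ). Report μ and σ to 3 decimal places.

μ ≈ 3.731, σ ≈ 0.955

If T ~ Lognormal(μ,σ) then ln T ~ Normal(μ,σ), so the p-quantile of ln T is μ + z_p·σ.
ln(26) = 3.258 and ln(100) = 4.605; z_{0.31} = -0.4959, z_{0.82} = 0.9154.
σ = (4.605 − 3.258)/(0.9154 − (-0.4959)) = 0.955.
μ = 3.258 − (-0.4959)·0.955 = 3.731.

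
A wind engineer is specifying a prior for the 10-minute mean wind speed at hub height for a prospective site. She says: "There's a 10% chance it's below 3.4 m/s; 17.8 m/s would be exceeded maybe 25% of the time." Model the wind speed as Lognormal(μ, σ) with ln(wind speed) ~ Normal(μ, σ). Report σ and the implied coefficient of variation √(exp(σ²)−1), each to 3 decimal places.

σ ≈ 0.846, CV ≈ 1.023

If T ~ Lognormal(μ,σ) then ln T ~ Normal(μ,σ), so the p-quantile of ln T is μ + z_p·σ.
ln(3.4) = 1.224 and ln(17.8) = 2.879; z_{0.1} = -1.282, z_{0.75} = 0.6745.
σ = (2.879 − 1.224)/(0.6745 − (-1.282)) = 0.846.
μ = 1.224 − (-1.282)·0.846 = 2.308.
CV = √(exp(σ²)−1) = √(exp(0.7162)−1) = 1.023.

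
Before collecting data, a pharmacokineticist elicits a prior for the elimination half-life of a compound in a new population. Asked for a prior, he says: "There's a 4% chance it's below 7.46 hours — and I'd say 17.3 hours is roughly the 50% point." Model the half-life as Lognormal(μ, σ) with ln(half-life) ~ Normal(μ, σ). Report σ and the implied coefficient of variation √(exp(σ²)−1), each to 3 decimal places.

If T ~ Lognormal(μ,σ) then ln T ~ Normal(μ,σ), so the p-quantile of ln T is μ + z_p·σ.
ln(7.46) = 2.01 and ln(17.3) = 2.851; z_{0.04} = -1.751, z_{0.5} = 0.
σ = (2.851 − 2.01)/(0 − (-1.751)) = 0.480.
μ = 2.01 − (-1.751)·0.480 = 2.851.
CV = √(exp(σ²)−1) = √(exp(0.2309)−1) = 0.510.

σ ≈ 0.480, CV ≈ 0.510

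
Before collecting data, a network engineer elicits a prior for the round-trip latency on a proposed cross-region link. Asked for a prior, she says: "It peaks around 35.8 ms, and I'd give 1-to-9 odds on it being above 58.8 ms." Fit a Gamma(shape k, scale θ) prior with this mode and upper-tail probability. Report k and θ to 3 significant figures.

Gamma(k,θ) with k>1 has mode (k−1)θ, so θ = 35.8/(k−1).
Need P(X < 58.8) = 0.9 with θ tied to k this way. Start at k = 2, θ = 35.8: P(X<58.8) ≈ 0.489.
Too low — raise k to concentrate. Iterating converges to k ≈ 8.66.
Then θ = 35.8/(8.66−1) ≈ 4.68.

k ≈ 8.66, θ ≈ 4.68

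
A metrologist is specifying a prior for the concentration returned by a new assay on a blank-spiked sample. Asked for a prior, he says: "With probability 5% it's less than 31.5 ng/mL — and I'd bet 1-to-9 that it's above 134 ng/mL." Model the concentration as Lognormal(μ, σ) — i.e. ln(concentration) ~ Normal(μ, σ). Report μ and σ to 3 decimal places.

If T ~ Lognormal(μ,σ) then ln T ~ Normal(μ,σ), so the p-quantile of ln T is μ + z_p·σ.
ln(31.5) = 3.45 and ln(134) = 4.898; z_{0.05} = -1.645, z_{0.9} = 1.282.
σ = (4.898 − 3.45)/(1.282 − (-1.645)) = 0.495.
μ = 3.45 − (-1.645)·0.495 = 4.264.

μ ≈ 4.264, σ ≈ 0.495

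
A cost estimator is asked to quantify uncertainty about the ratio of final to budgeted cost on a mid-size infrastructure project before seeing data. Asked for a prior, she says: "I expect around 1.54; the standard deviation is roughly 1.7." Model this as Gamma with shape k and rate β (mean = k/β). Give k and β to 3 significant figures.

For Gamma(k, rate β): mean = k/β, variance = k/β², so CV = 1/√k.
CV = SD/mean = 1.7/1.54 = 1.104, hence k = 1/CV² = 0.821.
Then β = k/mean = 0.821/1.54 = 0.533.

k ≈ 0.821, β ≈ 0.533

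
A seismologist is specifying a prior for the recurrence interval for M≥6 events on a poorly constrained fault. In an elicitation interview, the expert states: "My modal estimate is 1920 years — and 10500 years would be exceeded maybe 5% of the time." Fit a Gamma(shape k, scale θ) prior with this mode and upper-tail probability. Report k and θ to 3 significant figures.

Gamma(k,θ) with k>1 has mode (k−1)θ, so θ = 1920/(k−1).
Need P(X < 10500) = 0.95 with θ tied to k this way. Start at k = 2, θ = 1920: P(X<10500) ≈ 0.973.
Too high — lower k to spread out. Iterating converges to k ≈ 1.81.
Then θ = 1920/(1.81−1) ≈ 2370.

k ≈ 1.81, θ ≈ 2370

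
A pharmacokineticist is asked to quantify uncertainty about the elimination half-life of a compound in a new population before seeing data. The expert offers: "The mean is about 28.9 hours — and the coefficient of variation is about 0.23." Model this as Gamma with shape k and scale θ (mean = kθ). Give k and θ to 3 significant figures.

For Gamma(k, scale θ): mean = kθ, variance = kθ², so CV = 1/√k.
CV = 0.23, hence k = 1/CV² = 18.9.
Then θ = mean/k = 28.9/18.9 = 1.53.

k ≈ 18.9, θ ≈ 1.53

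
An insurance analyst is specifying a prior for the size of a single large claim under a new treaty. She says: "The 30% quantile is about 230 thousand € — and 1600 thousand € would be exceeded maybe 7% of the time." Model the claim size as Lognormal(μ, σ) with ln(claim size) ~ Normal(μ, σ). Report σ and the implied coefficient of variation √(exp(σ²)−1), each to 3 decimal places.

σ ≈ 0.970, CV ≈ 1.249

If T ~ Lognormal(μ,σ) then ln T ~ Normal(μ,σ), so the p-quantile of ln T is μ + z_p·σ.
ln(230) = 5.438 and ln(1600) = 7.378; z_{0.3} = -0.5244, z_{0.93} = 1.476.
σ = (7.378 − 5.438)/(1.476 − (-0.5244)) = 0.970.
μ = 5.438 − (-0.5244)·0.970 = 5.947.
CV = √(exp(σ²)−1) = √(exp(0.9404)−1) = 1.249.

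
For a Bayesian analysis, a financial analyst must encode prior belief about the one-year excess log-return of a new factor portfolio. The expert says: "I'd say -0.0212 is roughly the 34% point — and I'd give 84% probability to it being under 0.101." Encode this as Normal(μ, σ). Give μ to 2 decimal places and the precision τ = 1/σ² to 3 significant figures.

μ = 0.01, τ = 133

The p-quantile of Normal(μ,σ) is μ + z_p·σ, with z_{0.34} = -0.4125 and z_{0.84} = 0.9945.
Eliminate σ: μ = (z₂·x₁ − z₁·x₂)/(z₂ − z₁) = (0.9945·-0.0212 − (-0.4125)·0.101)/1.407 = 0.01.
Then σ = (x₂ − x₁)/(z₂ − z₁) = (0.101 − -0.0212)/1.407 = 0.09.
Precision τ = 1/σ² = 1/0.08686² = 133.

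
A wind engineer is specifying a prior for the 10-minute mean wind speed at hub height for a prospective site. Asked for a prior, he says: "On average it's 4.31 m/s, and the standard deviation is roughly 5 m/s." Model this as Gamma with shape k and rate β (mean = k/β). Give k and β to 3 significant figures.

For Gamma(k, rate β): mean = k/β, variance = k/β², so CV = 1/√k.
CV = SD/mean = 5/4.31 = 1.16, hence k = 1/CV² = 0.743.
Then β = k/mean = 0.743/4.31 = 0.172.

k ≈ 0.743, β ≈ 0.172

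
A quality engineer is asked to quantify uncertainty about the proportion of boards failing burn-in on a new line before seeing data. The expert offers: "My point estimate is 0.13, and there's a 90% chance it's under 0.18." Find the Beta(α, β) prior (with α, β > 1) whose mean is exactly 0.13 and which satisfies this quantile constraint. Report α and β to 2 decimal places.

α ≈ 10.26, β ≈ 68.69

With mean 0.13 fixed, write α = 0.13s, β = 0.87s where s = α+β.
Need P(θ < 0.18) = 0.9 under Beta(0.13s, 0.87s). Normal approximation: (q−m)/√(m(1−m)/s) ≈ z_{0.9} = 1.28, so s ≈ 0.13·0.87·(1.28)²/(0.18−0.13)² = 74.3.
At s = 74.3: P(θ<0.18) ≈ 0.894. Adjusting to match 0.9 gives s ≈ 78.96.
So α = 0.13·78.96 ≈ 10.26, β = 0.87·78.96 ≈ 68.69.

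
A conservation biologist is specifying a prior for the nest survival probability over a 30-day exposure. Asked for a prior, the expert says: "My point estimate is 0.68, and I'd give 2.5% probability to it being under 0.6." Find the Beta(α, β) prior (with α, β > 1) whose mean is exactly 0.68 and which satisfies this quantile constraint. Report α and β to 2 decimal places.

With mean 0.68 fixed, write α = 0.68s, β = 0.32s where s = α+β.
Need P(θ < 0.6) = 0.025 under Beta(0.68s, 0.32s). Normal approximation: (q−m)/√(m(1−m)/s) ≈ z_{0.025} = -1.96, so s ≈ 0.68·0.32·(-1.96)²/(0.6−0.68)² = 130.6.
At s = 130.6: P(θ<0.6) ≈ 0.028. Adjusting to match 0.025 gives s ≈ 137.56.
So α = 0.68·137.56 ≈ 93.54, β = 0.32·137.56 ≈ 44.02.

α ≈ 93.54, β ≈ 44.02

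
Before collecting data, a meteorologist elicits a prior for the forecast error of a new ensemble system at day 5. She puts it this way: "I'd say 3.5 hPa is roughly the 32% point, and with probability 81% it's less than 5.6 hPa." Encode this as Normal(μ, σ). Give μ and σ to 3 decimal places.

The p-quantile of Normal(μ,σ) is μ + z_p·σ, with z_{0.32} = -0.4677 and z_{0.81} = 0.8779.
Eliminate σ: μ = (z₂·x₁ − z₁·x₂)/(z₂ − z₁) = (0.8779·3.5 − (-0.4677)·5.6)/1.346 = 4.230.
Then σ = (x₂ − x₁)/(z₂ − z₁) = (5.6 − 3.5)/1.346 = 1.561.

μ = 4.230, σ = 1.561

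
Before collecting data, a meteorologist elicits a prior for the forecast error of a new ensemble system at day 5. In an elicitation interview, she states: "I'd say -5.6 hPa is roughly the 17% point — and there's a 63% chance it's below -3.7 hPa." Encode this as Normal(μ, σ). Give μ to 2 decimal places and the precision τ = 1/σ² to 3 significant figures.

μ = -4.19, τ = 0.458

The p-quantile of Normal(μ,σ) is μ + z_p·σ, with z_{0.17} = -0.9542 and z_{0.63} = 0.3319.
Eliminate σ: μ = (z₂·x₁ − z₁·x₂)/(z₂ − z₁) = (0.3319·-5.6 − (-0.9542)·-3.7)/1.286 = -4.19.
Then σ = (x₂ − x₁)/(z₂ − z₁) = (-3.7 − -5.6)/1.286 = 1.48.
Precision τ = 1/σ² = 1/1.477² = 0.458.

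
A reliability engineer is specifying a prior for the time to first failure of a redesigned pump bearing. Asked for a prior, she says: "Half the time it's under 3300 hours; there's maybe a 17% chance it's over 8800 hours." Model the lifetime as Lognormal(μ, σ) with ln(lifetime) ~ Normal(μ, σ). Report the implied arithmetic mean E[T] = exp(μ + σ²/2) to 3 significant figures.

If T ~ Lognormal(μ,σ) then ln T ~ Normal(μ,σ), so the p-quantile of ln T is μ + z_p·σ.
ln(3300) = 8.102 and ln(8800) = 9.083; z_{0.5} = 0, z_{0.83} = 0.9542.
σ = (9.083 − 8.102)/(0.9542 − (0)) = 1.028.
μ = 8.102 − (0)·1.028 = 8.102.
E[T] = exp(μ + σ²/2) = exp(8.102 + 0.5283) = 5600 hours.

E[T] ≈ 5600 hours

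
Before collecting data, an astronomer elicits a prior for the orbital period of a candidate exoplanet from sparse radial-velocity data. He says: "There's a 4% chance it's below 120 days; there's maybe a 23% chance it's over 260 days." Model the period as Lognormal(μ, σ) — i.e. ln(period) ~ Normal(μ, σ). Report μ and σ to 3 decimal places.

μ ≈ 5.331, σ ≈ 0.311

If T ~ Lognormal(μ,σ) then ln T ~ Normal(μ,σ), so the p-quantile of ln T is μ + z_p·σ.
ln(120) = 4.787 and ln(260) = 5.561; z_{0.04} = -1.751, z_{0.77} = 0.7388.
σ = (5.561 − 4.787)/(0.7388 − (-1.751)) = 0.311.
μ = 4.787 − (-1.751)·0.311 = 5.331.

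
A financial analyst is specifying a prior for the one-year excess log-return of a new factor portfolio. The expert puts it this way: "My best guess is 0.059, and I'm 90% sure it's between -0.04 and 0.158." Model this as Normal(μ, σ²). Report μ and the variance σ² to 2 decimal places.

μ = 0.06, σ² = 0.00

A symmetric 90% interval runs μ ± z·σ with z = 1.645.
Half-width = 0.099, so σ = 0.099/1.645 = 0.060 and σ² = 0.00.
μ is the stated best guess, 0.06.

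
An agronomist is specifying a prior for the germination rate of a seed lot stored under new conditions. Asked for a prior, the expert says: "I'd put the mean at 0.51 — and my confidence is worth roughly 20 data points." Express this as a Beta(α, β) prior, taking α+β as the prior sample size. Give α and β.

α = 10.2, β = 9.8

Under the effective-sample-size interpretation, Beta(α, β) has prior mean α/(α+β) and prior sample size α+β.
So α+β = 20 and α/(α+β) = 0.51, giving α = 0.51·20 = 10.2 and β = 20 − 10.2 = 9.8.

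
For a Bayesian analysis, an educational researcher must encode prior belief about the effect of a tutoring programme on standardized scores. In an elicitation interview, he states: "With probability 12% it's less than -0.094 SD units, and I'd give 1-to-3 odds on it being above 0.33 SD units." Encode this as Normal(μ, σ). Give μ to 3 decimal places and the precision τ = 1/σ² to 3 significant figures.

For Normal(μ,σ), the p-quantile is μ + z_p·σ. Here z_{0.12} = -1.175, z_{0.75} = 0.6745.
So -0.094 = μ − 1.175σ and 0.33 = μ + 0.6745σ.
Subtracting: σ = (0.33 − -0.094)/(0.6745 − (-1.175)) = 0.229.
Then μ = -0.094 − (-1.175)·0.229 = 0.175.
Precision τ = 1/σ² = 1/0.2293² = 19.

μ = 0.175, τ = 19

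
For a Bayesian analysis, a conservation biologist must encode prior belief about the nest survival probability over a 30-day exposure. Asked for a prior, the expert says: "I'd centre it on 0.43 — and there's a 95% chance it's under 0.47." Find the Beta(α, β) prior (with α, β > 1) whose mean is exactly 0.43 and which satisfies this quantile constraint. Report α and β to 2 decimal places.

α ≈ 179.55, β ≈ 238.01

With mean 0.43 fixed, write α = 0.43s, β = 0.57s where s = α+β.
Need P(θ < 0.47) = 0.95 under Beta(0.43s, 0.57s). Normal approximation: (q−m)/√(m(1−m)/s) ≈ z_{0.95} = 1.64, so s ≈ 0.43·0.57·(1.64)²/(0.47−0.43)² = 414.5.
At s = 414.5: P(θ<0.47) ≈ 0.949. Adjusting to match 0.95 gives s ≈ 417.57.
So α = 0.43·417.57 ≈ 179.55, β = 0.57·417.57 ≈ 238.01.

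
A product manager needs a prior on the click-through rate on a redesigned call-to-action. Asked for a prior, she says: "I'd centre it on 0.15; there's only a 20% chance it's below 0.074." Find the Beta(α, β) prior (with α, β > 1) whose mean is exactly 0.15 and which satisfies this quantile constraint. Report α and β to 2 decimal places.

α ≈ 2.39, β ≈ 13.54

With mean 0.15 fixed, write α = 0.15s, β = 0.85s where s = α+β.
Need P(θ < 0.074) = 0.2 under Beta(0.15s, 0.85s). Normal approximation: (q−m)/√(m(1−m)/s) ≈ z_{0.2} = -0.842, so s ≈ 0.15·0.85·(-0.842)²/(0.074−0.15)² = 15.6.
At s = 15.6: P(θ<0.074) ≈ 0.203. Adjusting to match 0.2 gives s ≈ 15.93.
So α = 0.15·15.93 ≈ 2.39, β = 0.85·15.93 ≈ 13.54.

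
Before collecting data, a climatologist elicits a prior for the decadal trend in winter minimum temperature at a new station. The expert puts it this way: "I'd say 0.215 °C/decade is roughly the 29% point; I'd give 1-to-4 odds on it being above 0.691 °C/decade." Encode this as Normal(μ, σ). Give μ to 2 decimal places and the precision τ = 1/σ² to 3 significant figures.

The p-quantile of Normal(μ,σ) is μ + z_p·σ, with z_{0.29} = -0.5534 and z_{0.8} = 0.8416.
Eliminate σ: μ = (z₂·x₁ − z₁·x₂)/(z₂ − z₁) = (0.8416·0.215 − (-0.5534)·0.691)/1.395 = 0.40.
Then σ = (x₂ − x₁)/(z₂ − z₁) = (0.691 − 0.215)/1.395 = 0.34.
Precision τ = 1/σ² = 1/0.3412² = 8.59.

μ = 0.40, τ = 8.59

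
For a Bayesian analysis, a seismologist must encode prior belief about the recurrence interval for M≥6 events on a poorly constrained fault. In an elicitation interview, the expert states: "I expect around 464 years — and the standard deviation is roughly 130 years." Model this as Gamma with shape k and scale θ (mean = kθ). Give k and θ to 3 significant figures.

For Gamma(k, scale θ): mean = kθ, variance = kθ², so CV = 1/√k.
CV = SD/mean = 130/464 = 0.2802, hence k = 1/CV² = 12.7.
Then θ = mean/k = 464/12.7 = 36.4.

k ≈ 12.7, θ ≈ 36.4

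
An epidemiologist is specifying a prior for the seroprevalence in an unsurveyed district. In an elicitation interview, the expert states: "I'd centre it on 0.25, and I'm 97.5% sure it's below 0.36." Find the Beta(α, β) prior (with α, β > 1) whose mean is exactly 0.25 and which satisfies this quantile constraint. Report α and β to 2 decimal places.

α ≈ 16.60, β ≈ 49.79

With mean 0.25 fixed, write α = 0.25s, β = 0.75s where s = α+β.
Need P(θ < 0.36) = 0.975 under Beta(0.25s, 0.75s). Normal approximation: (q−m)/√(m(1−m)/s) ≈ z_{0.975} = 1.96, so s ≈ 0.25·0.75·(1.96)²/(0.36−0.25)² = 59.5.
At s = 59.5: P(θ<0.36) ≈ 0.969. Adjusting to match 0.975 gives s ≈ 66.39.
So α = 0.25·66.39 ≈ 16.60, β = 0.75·66.39 ≈ 49.79.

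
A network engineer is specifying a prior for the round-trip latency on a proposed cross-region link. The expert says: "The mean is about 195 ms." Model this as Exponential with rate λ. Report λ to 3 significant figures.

λ ≈ 0.00513

Exponential mean = 1/λ, so λ = 1/195.0 = 0.00513.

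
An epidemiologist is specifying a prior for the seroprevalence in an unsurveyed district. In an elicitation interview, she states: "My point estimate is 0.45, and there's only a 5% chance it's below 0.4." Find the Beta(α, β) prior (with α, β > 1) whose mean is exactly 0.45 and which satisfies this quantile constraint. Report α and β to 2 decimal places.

α ≈ 119.11, β ≈ 145.58

With mean 0.45 fixed, write α = 0.45s, β = 0.55s where s = α+β.
Need P(θ < 0.4) = 0.05 under Beta(0.45s, 0.55s). Normal approximation: (q−m)/√(m(1−m)/s) ≈ z_{0.05} = -1.64, so s ≈ 0.45·0.55·(-1.64)²/(0.4−0.45)² = 267.8.
At s = 267.8: P(θ<0.4) ≈ 0.049. Adjusting to match 0.05 gives s ≈ 264.69.
So α = 0.45·264.69 ≈ 119.11, β = 0.55·264.69 ≈ 145.58.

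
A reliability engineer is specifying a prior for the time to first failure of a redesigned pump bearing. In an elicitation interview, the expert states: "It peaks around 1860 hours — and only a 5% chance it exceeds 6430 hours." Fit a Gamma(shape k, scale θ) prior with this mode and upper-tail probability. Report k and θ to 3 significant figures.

k ≈ 2.68, θ ≈ 1110

Gamma(k,θ) with k>1 has mode (k−1)θ, so θ = 1860/(k−1).
Need P(X < 6430) = 0.95 with θ tied to k this way. Start at k = 2, θ = 1860: P(X<6430) ≈ 0.859.
Too low — raise k to concentrate. Iterating converges to k ≈ 2.68.
Then θ = 1860/(2.68−1) ≈ 1110.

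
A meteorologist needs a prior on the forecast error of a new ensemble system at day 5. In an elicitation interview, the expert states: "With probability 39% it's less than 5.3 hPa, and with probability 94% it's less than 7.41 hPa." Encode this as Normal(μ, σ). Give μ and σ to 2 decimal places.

For Normal(μ,σ), the p-quantile is μ + z_p·σ. Here z_{0.39} = -0.2793, z_{0.94} = 1.555.
So 5.3 = μ − 0.2793σ and 7.41 = μ + 1.555σ.
Subtracting: σ = (7.41 − 5.3)/(1.555 − (-0.2793)) = 1.15.
Then μ = 5.3 − (-0.2793)·1.15 = 5.62.

μ = 5.62, σ = 1.15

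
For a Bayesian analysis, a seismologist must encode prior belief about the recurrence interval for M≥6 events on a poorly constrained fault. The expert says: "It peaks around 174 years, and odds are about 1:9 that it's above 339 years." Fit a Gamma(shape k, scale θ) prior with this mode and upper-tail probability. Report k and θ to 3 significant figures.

Gamma(k,θ) with k>1 has mode (k−1)θ, so θ = 174/(k−1).
Need P(X < 339) = 0.9 with θ tied to k this way. Start at k = 2, θ = 174: P(X<339) ≈ 0.580.
Too low — raise k to concentrate. Iterating converges to k ≈ 5.3.
Then θ = 174/(5.3−1) ≈ 40.4.

k ≈ 5.3, θ ≈ 40.4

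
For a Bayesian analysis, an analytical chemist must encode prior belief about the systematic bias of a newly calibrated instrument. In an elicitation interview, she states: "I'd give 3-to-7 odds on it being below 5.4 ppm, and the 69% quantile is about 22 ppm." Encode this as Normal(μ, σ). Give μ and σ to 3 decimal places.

For Normal(μ,σ), the p-quantile is μ + z_p·σ. Here z_{0.3} = -0.5244, z_{0.69} = 0.4959.
So 5.4 = μ − 0.5244σ and 22 = μ + 0.4959σ.
Subtracting: σ = (22 − 5.4)/(0.4959 − (-0.5244)) = 16.271.
Then μ = 5.4 − (-0.5244)·16.271 = 13.932.

μ = 13.932, σ = 16.271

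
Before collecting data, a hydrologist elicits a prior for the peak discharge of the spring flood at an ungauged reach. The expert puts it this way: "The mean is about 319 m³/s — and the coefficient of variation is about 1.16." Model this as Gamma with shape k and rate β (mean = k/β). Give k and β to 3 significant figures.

k ≈ 0.743, β ≈ 0.00233

For Gamma(k, rate β): mean = k/β, variance = k/β², so CV = 1/√k.
CV = 1.16, hence k = 1/CV² = 0.743.
Then β = k/mean = 0.743/319 = 0.00233.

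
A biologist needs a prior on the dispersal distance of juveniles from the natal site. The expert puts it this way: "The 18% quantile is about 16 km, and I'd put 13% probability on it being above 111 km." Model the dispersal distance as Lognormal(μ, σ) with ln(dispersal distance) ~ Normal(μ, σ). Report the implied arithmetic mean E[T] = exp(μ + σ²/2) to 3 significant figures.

E[T] ≈ 59.8 km

If T ~ Lognormal(μ,σ) then ln T ~ Normal(μ,σ), so the p-quantile of ln T is μ + z_p·σ.
ln(16) = 2.773 and ln(111) = 4.71; z_{0.18} = -0.9154, z_{0.87} = 1.126.
σ = (4.71 − 2.773)/(1.126 − (-0.9154)) = 0.949.
μ = 2.773 − (-0.9154)·0.949 = 3.641.
E[T] = exp(μ + σ²/2) = exp(3.641 + 0.4500) = 59.8 km.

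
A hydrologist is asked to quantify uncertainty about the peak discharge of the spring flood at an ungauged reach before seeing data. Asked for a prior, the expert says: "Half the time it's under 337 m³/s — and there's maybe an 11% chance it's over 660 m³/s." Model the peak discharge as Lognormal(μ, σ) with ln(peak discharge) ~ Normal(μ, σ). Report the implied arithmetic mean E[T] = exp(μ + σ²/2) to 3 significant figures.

E[T] ≈ 392 m³/s

If T ~ Lognormal(μ,σ) then ln T ~ Normal(μ,σ), so the p-quantile of ln T is μ + z_p·σ.
ln(337) = 5.82 and ln(660) = 6.492; z_{0.5} = 0, z_{0.89} = 1.227.
σ = (6.492 − 5.82)/(1.227 − (0)) = 0.548.
μ = 5.82 − (0)·0.548 = 5.820.
E[T] = exp(μ + σ²/2) = exp(5.820 + 0.1502) = 392 m³/s.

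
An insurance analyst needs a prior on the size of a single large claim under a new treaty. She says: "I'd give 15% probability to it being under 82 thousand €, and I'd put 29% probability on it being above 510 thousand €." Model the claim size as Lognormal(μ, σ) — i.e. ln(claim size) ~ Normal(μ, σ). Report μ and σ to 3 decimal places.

μ ≈ 5.598, σ ≈ 1.150

If T ~ Lognormal(μ,σ) then ln T ~ Normal(μ,σ), so the p-quantile of ln T is μ + z_p·σ.
ln(82) = 4.407 and ln(510) = 6.234; z_{0.15} = -1.036, z_{0.71} = 0.5534.
σ = (6.234 − 4.407)/(0.5534 − (-1.036)) = 1.150.
μ = 4.407 − (-1.036)·1.150 = 5.598.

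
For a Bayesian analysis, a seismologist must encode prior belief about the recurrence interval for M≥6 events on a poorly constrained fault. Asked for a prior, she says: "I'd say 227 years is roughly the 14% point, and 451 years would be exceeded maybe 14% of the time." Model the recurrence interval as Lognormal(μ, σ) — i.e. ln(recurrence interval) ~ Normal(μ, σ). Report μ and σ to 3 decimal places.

μ ≈ 5.768, σ ≈ 0.318

If T ~ Lognormal(μ,σ) then ln T ~ Normal(μ,σ), so the p-quantile of ln T is μ + z_p·σ.
ln(227) = 5.425 and ln(451) = 6.111; z_{0.14} = -1.08, z_{0.86} = 1.08.
σ = (6.111 − 5.425)/(1.08 − (-1.08)) = 0.318.
μ = 5.425 − (-1.08)·0.318 = 5.768.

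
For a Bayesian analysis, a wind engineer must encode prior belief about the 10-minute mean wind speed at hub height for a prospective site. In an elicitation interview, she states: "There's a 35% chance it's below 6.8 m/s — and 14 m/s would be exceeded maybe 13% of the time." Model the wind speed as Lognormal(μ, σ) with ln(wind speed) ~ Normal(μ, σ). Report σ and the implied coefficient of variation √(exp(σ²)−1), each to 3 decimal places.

If T ~ Lognormal(μ,σ) then ln T ~ Normal(μ,σ), so the p-quantile of ln T is μ + z_p·σ.
ln(6.8) = 1.917 and ln(14) = 2.639; z_{0.35} = -0.3853, z_{0.87} = 1.126.
σ = (2.639 − 1.917)/(1.126 − (-0.3853)) = 0.478.
μ = 1.917 − (-0.3853)·0.478 = 2.101.
CV = √(exp(σ²)−1) = √(exp(0.2282)−1) = 0.506.

σ ≈ 0.478, CV ≈ 0.506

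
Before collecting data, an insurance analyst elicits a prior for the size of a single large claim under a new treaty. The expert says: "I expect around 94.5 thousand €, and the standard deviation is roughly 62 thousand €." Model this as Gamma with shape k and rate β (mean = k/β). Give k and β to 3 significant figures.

k ≈ 2.32, β ≈ 0.0246

For Gamma(k, rate β): mean = k/β, variance = k/β², so CV = 1/√k.
CV = SD/mean = 62/94.5 = 0.6561, hence k = 1/CV² = 2.32.
Then β = k/mean = 2.32/94.5 = 0.0246.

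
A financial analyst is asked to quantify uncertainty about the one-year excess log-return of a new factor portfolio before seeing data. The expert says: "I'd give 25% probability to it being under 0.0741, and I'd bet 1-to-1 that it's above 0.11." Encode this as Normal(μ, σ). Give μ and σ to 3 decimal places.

μ = 0.110, σ = 0.053

The p-quantile of Normal(μ,σ) is μ + z_p·σ, with z_{0.25} = -0.6745 and z_{0.5} = 0.
Eliminate σ: μ = (z₂·x₁ − z₁·x₂)/(z₂ − z₁) = (0·0.0741 − (-0.6745)·0.11)/0.6745 = 0.110.
Then σ = (x₂ − x₁)/(z₂ − z₁) = (0.11 − 0.0741)/0.6745 = 0.053.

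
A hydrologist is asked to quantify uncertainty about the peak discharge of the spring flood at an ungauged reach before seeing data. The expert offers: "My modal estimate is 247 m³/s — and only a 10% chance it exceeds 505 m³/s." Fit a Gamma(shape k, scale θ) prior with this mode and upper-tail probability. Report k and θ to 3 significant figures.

k ≈ 4.75, θ ≈ 65.8

Gamma(k,θ) with k>1 has mode (k−1)θ, so θ = 247/(k−1).
Need P(X < 505) = 0.9 with θ tied to k this way. Start at k = 2, θ = 247: P(X<505) ≈ 0.606.
Too low — raise k to concentrate. Iterating converges to k ≈ 4.75.
Then θ = 247/(4.75−1) ≈ 65.8.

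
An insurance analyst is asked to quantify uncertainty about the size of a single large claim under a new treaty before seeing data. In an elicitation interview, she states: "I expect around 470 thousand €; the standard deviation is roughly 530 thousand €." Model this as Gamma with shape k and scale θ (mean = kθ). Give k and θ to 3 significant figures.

k ≈ 0.786, θ ≈ 598

For Gamma(k, scale θ): mean = kθ, variance = kθ², so CV = 1/√k.
CV = SD/mean = 530/470 = 1.128, hence k = 1/CV² = 0.786.
Then θ = mean/k = 470/0.786 = 598.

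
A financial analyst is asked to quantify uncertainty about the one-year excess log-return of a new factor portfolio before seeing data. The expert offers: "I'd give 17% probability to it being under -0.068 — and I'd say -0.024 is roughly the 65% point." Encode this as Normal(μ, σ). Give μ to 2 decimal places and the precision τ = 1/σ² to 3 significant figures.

μ = -0.04, τ = 927

The p-quantile of Normal(μ,σ) is μ + z_p·σ, with z_{0.17} = -0.9542 and z_{0.65} = 0.3853.
Eliminate σ: μ = (z₂·x₁ − z₁·x₂)/(z₂ − z₁) = (0.3853·-0.068 − (-0.9542)·-0.024)/1.339 = -0.04.
Then σ = (x₂ − x₁)/(z₂ − z₁) = (-0.024 − -0.068)/1.339 = 0.03.
Precision τ = 1/σ² = 1/0.03285² = 927.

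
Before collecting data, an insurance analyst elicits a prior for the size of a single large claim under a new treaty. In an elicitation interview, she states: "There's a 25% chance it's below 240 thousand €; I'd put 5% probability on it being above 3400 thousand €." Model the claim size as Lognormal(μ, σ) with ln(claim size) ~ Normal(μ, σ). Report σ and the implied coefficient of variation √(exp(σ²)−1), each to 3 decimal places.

σ ≈ 1.143, CV ≈ 1.641

If T ~ Lognormal(μ,σ) then ln T ~ Normal(μ,σ), so the p-quantile of ln T is μ + z_p·σ.
ln(240) = 5.481 and ln(3400) = 8.132; z_{0.25} = -0.6745, z_{0.95} = 1.645.
σ = (8.132 − 5.481)/(1.645 − (-0.6745)) = 1.143.
μ = 5.481 − (-0.6745)·1.143 = 6.252.
CV = √(exp(σ²)−1) = √(exp(1.3063)−1) = 1.641.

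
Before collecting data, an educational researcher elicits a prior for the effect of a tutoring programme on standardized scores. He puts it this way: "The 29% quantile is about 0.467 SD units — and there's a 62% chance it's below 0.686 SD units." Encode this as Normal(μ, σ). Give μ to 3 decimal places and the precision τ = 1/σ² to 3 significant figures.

μ = 0.608, τ = 15.4

The p-quantile of Normal(μ,σ) is μ + z_p·σ, with z_{0.29} = -0.5534 and z_{0.62} = 0.3055.
Eliminate σ: μ = (z₂·x₁ − z₁·x₂)/(z₂ − z₁) = (0.3055·0.467 − (-0.5534)·0.686)/0.8589 = 0.608.
Then σ = (x₂ − x₁)/(z₂ − z₁) = (0.686 − 0.467)/0.8589 = 0.255.
Precision τ = 1/σ² = 1/0.255² = 15.4.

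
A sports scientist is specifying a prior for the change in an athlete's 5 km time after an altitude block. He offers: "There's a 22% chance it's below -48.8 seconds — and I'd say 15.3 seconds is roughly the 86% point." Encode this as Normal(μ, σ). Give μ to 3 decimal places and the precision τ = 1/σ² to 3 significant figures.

μ = -22.081, τ = 0.000835

For Normal(μ,σ), the p-quantile is μ + z_p·σ. Here z_{0.22} = -0.7722, z_{0.86} = 1.08.
So -48.8 = μ − 0.7722σ and 15.3 = μ + 1.08σ.
Subtracting: σ = (15.3 − -48.8)/(1.08 − (-0.7722)) = 34.602.
Then μ = -48.8 − (-0.7722)·34.602 = -22.081.
Precision τ = 1/σ² = 1/34.6² = 0.000835.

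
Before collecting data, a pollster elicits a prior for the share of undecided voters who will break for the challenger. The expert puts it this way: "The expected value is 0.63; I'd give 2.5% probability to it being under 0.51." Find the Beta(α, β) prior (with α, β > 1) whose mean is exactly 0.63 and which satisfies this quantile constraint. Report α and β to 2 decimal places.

α ≈ 40.84, β ≈ 23.98

With mean 0.63 fixed, write α = 0.63s, β = 0.37s where s = α+β.
Need P(θ < 0.51) = 0.025 under Beta(0.63s, 0.37s). Normal approximation: (q−m)/√(m(1−m)/s) ≈ z_{0.025} = -1.96, so s ≈ 0.63·0.37·(-1.96)²/(0.51−0.63)² = 62.2.
At s = 62.2: P(θ<0.51) ≈ 0.027. Adjusting to match 0.025 gives s ≈ 64.82.
So α = 0.63·64.82 ≈ 40.84, β = 0.37·64.82 ≈ 23.98.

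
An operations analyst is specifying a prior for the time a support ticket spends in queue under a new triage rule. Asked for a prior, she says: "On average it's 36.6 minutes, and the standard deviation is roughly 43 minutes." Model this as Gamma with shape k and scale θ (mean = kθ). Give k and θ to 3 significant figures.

k ≈ 0.724, θ ≈ 50.5

For Gamma(k, scale θ): mean = kθ, variance = kθ², so CV = 1/√k.
CV = SD/mean = 43/36.6 = 1.175, hence k = 1/CV² = 0.724.
Then θ = mean/k = 36.6/0.724 = 50.5.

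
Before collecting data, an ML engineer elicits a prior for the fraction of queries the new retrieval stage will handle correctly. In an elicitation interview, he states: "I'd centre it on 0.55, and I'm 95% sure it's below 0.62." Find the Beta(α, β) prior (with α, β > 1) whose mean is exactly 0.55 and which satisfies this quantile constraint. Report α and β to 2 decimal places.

α ≈ 73.78, β ≈ 60.36

With mean 0.55 fixed, write α = 0.55s, β = 0.45s where s = α+β.
Need P(θ < 0.62) = 0.95 under Beta(0.55s, 0.45s). Normal approximation: (q−m)/√(m(1−m)/s) ≈ z_{0.95} = 1.64, so s ≈ 0.55·0.45·(1.64)²/(0.62−0.55)² = 136.7.
At s = 136.7: P(θ<0.62) ≈ 0.952. Adjusting to match 0.95 gives s ≈ 134.14.
So α = 0.55·134.14 ≈ 73.78, β = 0.45·134.14 ≈ 60.36.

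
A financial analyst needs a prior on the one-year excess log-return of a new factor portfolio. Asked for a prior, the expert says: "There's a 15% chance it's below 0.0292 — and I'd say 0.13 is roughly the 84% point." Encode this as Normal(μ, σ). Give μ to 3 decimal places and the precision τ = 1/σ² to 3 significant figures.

μ = 0.081, τ = 406

The p-quantile of Normal(μ,σ) is μ + z_p·σ, with z_{0.15} = -1.036 and z_{0.84} = 0.9945.
Eliminate σ: μ = (z₂·x₁ − z₁·x₂)/(z₂ − z₁) = (0.9945·0.0292 − (-1.036)·0.13)/2.031 = 0.081.
Then σ = (x₂ − x₁)/(z₂ − z₁) = (0.13 − 0.0292)/2.031 = 0.050.
Precision τ = 1/σ² = 1/0.04963² = 406.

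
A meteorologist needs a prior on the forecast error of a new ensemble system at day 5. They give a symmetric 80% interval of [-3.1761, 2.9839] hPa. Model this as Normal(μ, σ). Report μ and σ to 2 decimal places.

μ = -0.10, σ = 2.40

A symmetric 80% interval runs μ ± z·σ with z = 1.282.
Half-width = 3.08, so σ = 3.08/1.282 = 2.40.
μ is the interval midpoint, -0.10.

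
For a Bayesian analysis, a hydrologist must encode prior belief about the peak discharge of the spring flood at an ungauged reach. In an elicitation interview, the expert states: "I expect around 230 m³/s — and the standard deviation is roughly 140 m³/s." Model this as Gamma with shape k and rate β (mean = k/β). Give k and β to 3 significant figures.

For Gamma(k, rate β): mean = k/β, variance = k/β², so CV = 1/√k.
CV = SD/mean = 140/230 = 0.6087, hence k = 1/CV² = 2.7.
Then β = k/mean = 2.7/230 = 0.0117.

k ≈ 2.7, β ≈ 0.0117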